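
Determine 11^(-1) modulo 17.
11^(-1) ≡ 14 (mod 17). Verification: 11 × 14 = 154 ≡ 1 (mod 17)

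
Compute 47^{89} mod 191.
57

Using successive squaring:
Binary expansion of 89: 1011001
Powers of 47 mod 191 (each is the square of the previous):
  47^1 ≡ 47 (mod 191)
  47^2 ≡ 47² = 2209 ≡ 108 (mod 191)
  47^4 ≡ 108² = 11664 ≡ 13 (mod 191)
  47^8 ≡ 13² = 169 ≡ 169 (mod 191)
  47^16 ≡ 169² = 28561 ≡ 102 (mod 191)
  47^32 ≡ 102² = 10404 ≡ 90 (mod 191)
  47^64 ≡ 90² = 8100 ≡ 78 (mod 191)
89 = 64 + 16 + 8 + 1, so 47^89 = 47^64 × 47^16 × 47^8 × 47^1 ≡ 78 × 102 × 169 × 47 (mod 191)
Multiplying step by step:
  78 × 102 = 7956 ≡ 125 (mod 191)
  125 × 169 = 21125 ≡ 115 (mod 191)
  115 × 47 = 5405 ≡ 57 (mod 191)
Result: 47^89 ≡ 57 (mod 191)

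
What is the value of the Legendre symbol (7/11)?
(7/11) = 7^{5} mod 11 = -1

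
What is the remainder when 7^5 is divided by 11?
5 = 4 + 1 (binary 101). Repeated squaring mod 11: 7^1 ≡ 7; 7^2 ≡ 7² = 49 ≡ 5; 7^4 ≡ 5² = 25 ≡ 3. Multiply: 7^5 = 7^4 × 7^1 ≡ 3 × 7 (mod 11): 3 × 7 = 21 ≡ 10. So 7^5 ≡ 10 (mod 11).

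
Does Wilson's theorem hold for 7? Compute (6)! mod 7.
(6)! mod 7 = 6. Since this equals -1 (mod 7), Wilson confirms 7 is prime.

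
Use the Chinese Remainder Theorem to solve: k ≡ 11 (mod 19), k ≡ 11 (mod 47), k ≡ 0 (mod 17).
10727

Using the Chinese Remainder Theorem:
M = product of moduli = 15181
For equation 1: M_1 = 799, 799 ≡ 1 (mod 19), inverse of 799 mod 19 is 1 (check: 1 × 1 = 1 ≡ 1 (mod 19))
For equation 2: M_2 = 323, 323 ≡ 41 (mod 47), inverse of 323 mod 47 is 39 (check: 41 × 39 = 1599 ≡ 1 (mod 47))
For equation 3: M_3 = 893, 893 ≡ 9 (mod 17), inverse of 893 mod 17 is 2 (check: 9 × 2 = 18 ≡ 1 (mod 17))
Combine: k ≡ Σ r_i×M_i×(M_i⁻¹ mod m_i) = 11×799×1 + 11×323×39 + 0×893×2 = 8789 + 138567 + 0 = 147356
147356 mod 15181 = 10727
k ≡ 10727 (mod 15181)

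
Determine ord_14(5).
Powers of 5 mod 14: 5^1≡5, 5^2≡11, 5^3≡13, 5^4≡9, 5^5≡3, 5^6≡1. Order = 6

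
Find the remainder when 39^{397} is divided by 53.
By Fermat: 39^{52} ≡ 1 (mod 53). 397 = 7×52 + 33. So 39^{397} ≡ 39^{33} ≡ 2 (mod 53)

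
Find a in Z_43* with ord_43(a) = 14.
2 has order 14 mod 43 since 2^{14} ≡ 1 (mod 43) and no smaller power works.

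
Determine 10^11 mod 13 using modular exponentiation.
Using repeated squaring. 11 = 8 + 2 + 1 (binary 1011). Repeated squaring mod 13: 10^1 ≡ 10; 10^2 ≡ 10² = 100 ≡ 9; 10^4 ≡ 9² = 81 ≡ 3; 10^8 ≡ 3² = 9 ≡ 9. Multiply: 10^11 = 10^8 × 10^2 × 10^1 ≡ 9 × 9 × 10 (mod 13): 9 × 9 = 81 ≡ 3; 3 × 10 = 30 ≡ 4. So 10^11 ≡ 4 (mod 13).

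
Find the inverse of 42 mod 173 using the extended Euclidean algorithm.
Extended GCD: 42(-70) + 173(17) = 1. So 42^(-1) ≡ 103 ≡ 103 (mod 173). Verify: 42 × 103 = 4326 ≡ 1 (mod 173)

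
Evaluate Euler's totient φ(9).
6

Prime factorization: 9 = 3^2
Using the formula φ(n) = n × Π(1 - 1/p) for each prime factor p:
φ(9) = 9 × (1 - 1/3)
φ(9) = 6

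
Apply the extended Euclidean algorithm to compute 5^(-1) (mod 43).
Extended GCD: 5(-17) + 43(2) = 1. So 5^(-1) ≡ 26 ≡ 26 (mod 43). Verify: 5 × 26 = 130 ≡ 1 (mod 43)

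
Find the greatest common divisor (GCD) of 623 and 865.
1

Using the Euclidean algorithm:
623 = 0 × 865 + 623
865 = 1 × 623 + 242
623 = 2 × 242 + 139
242 = 1 × 139 + 103
139 = 1 × 103 + 36
103 = 2 × 36 + 31
36 = 1 × 31 + 5
31 = 6 × 5 + 1
5 = 5 × 1 + 0

GCD(623, 865) = 1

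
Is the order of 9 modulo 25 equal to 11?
No, the actual order is 10, not 11.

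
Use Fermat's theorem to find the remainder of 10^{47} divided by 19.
14

By Fermat's Little Theorem, a^(p-1) ≡ 1 (mod p) for prime p and gcd(a, p) = 1
Here p = 19, so 10^18 ≡ 1 (mod 19)
We can reduce the exponent: 47 mod 18 = 11
So 10^47 ≡ 10^11 (mod 19)
Computing: 10^11 mod 19 = 14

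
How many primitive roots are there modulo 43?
Number of primitive roots mod 43 = φ(42) = 12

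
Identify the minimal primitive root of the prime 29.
p - 1 = 28 has prime divisors 2, 7. h is a primitive root mod 29 iff h^(28/q) ≢ 1 (mod 29) for each such q.
h = 2: 2^14 ≡ 28, 2^4 ≡ 16 (mod 29); none is 1, so 2 has order 28 and is a primitive root.
The smallest primitive root mod 29 is g = 2.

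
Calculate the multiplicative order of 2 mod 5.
Powers of 2 mod 5: 2^1≡2, 2^2≡4, 2^3≡3, 2^4≡1. Order = 4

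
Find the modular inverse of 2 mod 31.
2^(-1) ≡ 16 (mod 31). Verification: 2 × 16 = 32 ≡ 1 (mod 31)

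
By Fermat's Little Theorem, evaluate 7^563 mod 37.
By Fermat: 7^{36} ≡ 1 (mod 37). 563 ≡ 23 (mod 36). So 7^{563} ≡ 7^{23} ≡ 9 (mod 37)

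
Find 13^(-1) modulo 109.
42

Using Extended Euclidean Algorithm:
gcd(13, 109) = 1
Bezout coefficients: 13 × 42 + 109 × -5 = 1
So 13 × 42 ≡ 1 (mod 109)
The inverse is 42 mod 109 = 42
Verification: 13 × 42 = 546 = 5 × 109 + 1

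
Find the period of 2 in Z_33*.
Powers of 2 mod 33: 2^1≡2, 2^2≡4, 2^3≡8, 2^4≡16, 2^5≡32, 2^6≡31, 2^7≡29, 2^8≡25, 2^9≡17, 2^10≡1. Order = 10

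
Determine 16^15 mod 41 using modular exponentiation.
Using repeated squaring. 15 = 8 + 4 + 2 + 1 (binary 1111). Repeated squaring mod 41: 16^1 ≡ 16; 16^2 ≡ 16² = 256 ≡ 10; 16^4 ≡ 10² = 100 ≡ 18; 16^8 ≡ 18² = 324 ≡ 37. Multiply: 16^15 = 16^8 × 16^4 × 16^2 × 16^1 ≡ 37 × 18 × 10 × 16 (mod 41): 37 × 18 = 666 ≡ 10; 10 × 10 = 100 ≡ 18; 18 × 16 = 288 ≡ 1. So 16^15 ≡ 1 (mod 41).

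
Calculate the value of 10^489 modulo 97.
Using Fermat: 10^{96} ≡ 1 (mod 97). 489 ≡ 9 (mod 96). So 10^{489} ≡ 10^{9} ≡ 34 (mod 97)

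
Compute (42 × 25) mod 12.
6

(42 × 25) = 1050
1050 mod 12 = 6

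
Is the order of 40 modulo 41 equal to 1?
No, the actual order is 2, not 1.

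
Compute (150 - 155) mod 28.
23

(150 - 155) = -5
-5 mod 28 = 23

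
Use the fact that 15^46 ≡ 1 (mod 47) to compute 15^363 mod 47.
By Fermat: 15^{46} ≡ 1 (mod 47). 363 ≡ 41 (mod 46). So 15^{363} ≡ 15^{41} ≡ 35 (mod 47)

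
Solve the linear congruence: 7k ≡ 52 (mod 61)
51

Since gcd(7, 61) = 1 divides 52, a solution exists.
Multiply both sides by the inverse of 7 mod 61:
  7^(-1) mod 61 = 35
  x ≡ 35 × 52 ≡ 1820 ≡ 51 (mod 61)
Verification: 7 × 51 = 357 = 5 × 61 + 52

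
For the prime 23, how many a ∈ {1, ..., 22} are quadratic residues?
For prime 23, there are (p-1)/2 = (23-1)/2 = 11 quadratic residues (excluding 0).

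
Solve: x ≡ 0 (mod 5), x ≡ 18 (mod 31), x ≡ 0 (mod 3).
M = 5 × 31 × 3 = 465. M₁ = 93, y₁ ≡ 2 (mod 5). M₂ = 15, y₂ ≡ 29 (mod 31). M₃ = 155, y₃ ≡ 2 (mod 3). x = 0×93×2 + 18×15×29 + 0×155×2 ≡ 390 (mod 465)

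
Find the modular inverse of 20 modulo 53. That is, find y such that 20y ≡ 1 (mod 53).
8

Using Extended Euclidean Algorithm:
gcd(20, 53) = 1
Bezout coefficients: 20 × 8 + 53 × -3 = 1
So 20 × 8 ≡ 1 (mod 53)
The inverse is 8 mod 53 = 8
Verification: 20 × 8 = 160 = 3 × 53 + 1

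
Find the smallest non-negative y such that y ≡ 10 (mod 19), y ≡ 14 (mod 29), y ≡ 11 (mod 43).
4741

Using the Chinese Remainder Theorem:
M = product of moduli = 23693
For equation 1: M_1 = 1247, 1247 ≡ 12 (mod 19), inverse of 1247 mod 19 is 8 (check: 12 × 8 = 96 ≡ 1 (mod 19))
For equation 2: M_2 = 817, 817 ≡ 5 (mod 29), inverse of 817 mod 29 is 6 (check: 5 × 6 = 30 ≡ 1 (mod 29))
For equation 3: M_3 = 551, 551 ≡ 35 (mod 43), inverse of 551 mod 43 is 16 (check: 35 × 16 = 560 ≡ 1 (mod 43))
Combine: y ≡ Σ r_i×M_i×(M_i⁻¹ mod m_i) = 10×1247×8 + 14×817×6 + 11×551×16 = 99760 + 68628 + 96976 = 265364
265364 mod 23693 = 4741
y ≡ 4741 (mod 23693)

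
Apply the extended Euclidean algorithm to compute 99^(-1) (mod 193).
Extended GCD: 99(39) + 193(-20) = 1. So 99^(-1) ≡ 39 ≡ 39 (mod 193). Verify: 99 × 39 = 3861 ≡ 1 (mod 193)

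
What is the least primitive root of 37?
2

A primitive root g modulo p has order p-1 = 36
Prime divisors of 36: [2, 3]
g is a primitive root iff g^(36/q) ≢ 1 (mod 37) for each prime divisor q
Testing small values:
  g = 2: 2^18 ≡ 36, 2^12 ≡ 26 (mod 37) → none is 1, primitive root!
The smallest primitive root is 2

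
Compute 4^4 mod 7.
4 = 4 (binary 100). Repeated squaring mod 7: 4^1 ≡ 4; 4^2 ≡ 4² = 16 ≡ 2; 4^4 ≡ 2² = 4 ≡ 4. So 4^4 ≡ 4 (mod 7).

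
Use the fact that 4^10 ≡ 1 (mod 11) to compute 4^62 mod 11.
By Fermat: 4^{10} ≡ 1 (mod 11). 62 = 6×10 + 2. So 4^{62} ≡ 4^{2} ≡ 5 (mod 11)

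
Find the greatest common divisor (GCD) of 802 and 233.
1

Using the Euclidean algorithm:
802 = 3 × 233 + 103
233 = 2 × 103 + 27
103 = 3 × 27 + 22
27 = 1 × 22 + 5
22 = 4 × 5 + 2
5 = 2 × 2 + 1
2 = 2 × 1 + 0

GCD(802, 233) = 1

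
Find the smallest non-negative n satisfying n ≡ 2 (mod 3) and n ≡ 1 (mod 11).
M = 3 × 11 = 33. M₁ = 11, y₁ ≡ 2 (mod 3). M₂ = 3, y₂ ≡ 4 (mod 11). n = 2×11×2 + 1×3×4 ≡ 23 (mod 33)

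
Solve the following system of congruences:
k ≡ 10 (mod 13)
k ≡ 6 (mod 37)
413

Using the Chinese Remainder Theorem:
M = product of moduli = 481
For equation 1: M_1 = 37, 37 ≡ 11 (mod 13), inverse of 37 mod 13 is 6 (check: 11 × 6 = 66 ≡ 1 (mod 13))
For equation 2: M_2 = 13, 13 ≡ 13 (mod 37), inverse of 13 mod 37 is 20 (check: 13 × 20 = 260 ≡ 1 (mod 37))
Combine: k ≡ Σ r_i×M_i×(M_i⁻¹ mod m_i) = 10×37×6 + 6×13×20 = 2220 + 1560 = 3780
3780 mod 481 = 413
k ≡ 413 (mod 481)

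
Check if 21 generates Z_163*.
p - 1 = 162 has prime divisors 2, 3. Check 21^(162/q) mod 163 for each: 21^(162/2) = 21^81 ≡ 1, 21^(162/3) = 21^54 ≡ 1 (mod 163). Since 21^81 ≡ 1 (mod 163), the order of 21 divides 81 (in fact the order is 27) ≠ 162, so it is not a primitive root.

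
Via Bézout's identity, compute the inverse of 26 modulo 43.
Extended GCD: 26(5) + 43(-3) = 1. So 26^(-1) ≡ 5 ≡ 5 (mod 43). Verify: 26 × 5 = 130 ≡ 1 (mod 43)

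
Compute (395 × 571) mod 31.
20

(395 × 571) = 225545
225545 mod 31 = 20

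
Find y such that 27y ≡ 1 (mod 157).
27^(-1) ≡ 64 (mod 157). Verification: 27 × 64 = 1728 ≡ 1 (mod 157)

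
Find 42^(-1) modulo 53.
24

Using Extended Euclidean Algorithm:
gcd(42, 53) = 1
Bezout coefficients: 42 × 24 + 53 × -19 = 1
So 42 × 24 ≡ 1 (mod 53)
The inverse is 24 mod 53 = 24
Verification: 42 × 24 = 1008 = 19 × 53 + 1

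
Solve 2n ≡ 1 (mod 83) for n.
42

Using Extended Euclidean Algorithm:
gcd(2, 83) = 1
Bezout coefficients: 2 × -41 + 83 × 1 = 1
So 2 × -41 ≡ 1 (mod 83)
The inverse is -41 mod 83 = 42
Verification: 2 × 42 = 84 = 1 × 83 + 1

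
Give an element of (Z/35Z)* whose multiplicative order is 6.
4 has order 6 mod 35 since 4^{6} ≡ 1 (mod 35) and no smaller power works.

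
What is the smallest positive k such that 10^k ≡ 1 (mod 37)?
Powers of 10 mod 37: 10^1≡10, 10^2≡26, 10^3≡1. Order = 3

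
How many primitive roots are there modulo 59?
28

The number of primitive roots modulo p is φ(p-1) = φ(58)
φ(58) = 28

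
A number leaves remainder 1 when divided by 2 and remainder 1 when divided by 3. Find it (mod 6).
M = 2 × 3 = 6. M₁ = 3, y₁ ≡ 1 (mod 2). M₂ = 2, y₂ ≡ 2 (mod 3). n = 1×3×1 + 1×2×2 ≡ 1 (mod 6)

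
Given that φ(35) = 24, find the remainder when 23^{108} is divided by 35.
By Euler: 23^{24} ≡ 1 (mod 35) since gcd(23, 35) = 1. 108 = 4×24 + 12. So 23^{108} ≡ 23^{12} ≡ 1 (mod 35)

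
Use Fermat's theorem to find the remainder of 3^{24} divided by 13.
1

By Fermat's Little Theorem, a^(p-1) ≡ 1 (mod p) for prime p and gcd(a, p) = 1
Here p = 13, so 3^12 ≡ 1 (mod 13)
We can reduce the exponent: 24 mod 12 = 0
So 3^24 ≡ 3^0 (mod 13)
Computing: 3^0 mod 13 = 1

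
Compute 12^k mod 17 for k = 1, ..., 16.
g^1, g^2, ..., g^{16} mod 17: {12, 8, 11, 13, 3, 2, 7, 16, 5, 9, 6, 4, 14, 15, 10, 1}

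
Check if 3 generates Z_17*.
p - 1 = 16 has prime divisors 2. Check 3^(16/q) mod 17 for each: 3^(16/2) = 3^8 ≡ 16 (mod 17). None of these is 1, so 3 has order 16 = φ(17), so it is a primitive root mod 17.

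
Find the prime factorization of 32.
2^5

Divide by primes starting from smallest:
32 ÷ 2 = 16
16 ÷ 2 = 8
8 ÷ 2 = 4
4 ÷ 2 = 2
2 ÷ 2 = 1

32 = 2^5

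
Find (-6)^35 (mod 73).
Using repeated squaring. (-6) ≡ 67 (mod 73). 35 = 32 + 2 + 1 (binary 100011). Repeated squaring mod 73: 67^1 ≡ 67; 67^2 ≡ 67² = 4489 ≡ 36; 67^4 ≡ 36² = 1296 ≡ 55; 67^8 ≡ 55² = 3025 ≡ 32; 67^16 ≡ 32² = 1024 ≡ 2; 67^32 ≡ 2² = 4 ≡ 4. Multiply: (-6)^35 ≡ 67^32 × 67^2 × 67^1 ≡ 4 × 36 × 67 (mod 73): 4 × 36 = 144 ≡ 71; 71 × 67 = 4757 ≡ 12. So (-6)^35 ≡ 12 (mod 73).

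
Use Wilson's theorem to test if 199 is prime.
(198)! mod 199 = 198. Since 198 ≡ -1 (mod 199), 199 is prime.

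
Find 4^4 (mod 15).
4 = 4 (binary 100). Repeated squaring mod 15: 4^1 ≡ 4; 4^2 ≡ 4² = 16 ≡ 1; 4^4 ≡ 1² = 1 ≡ 1. So 4^4 ≡ 1 (mod 15).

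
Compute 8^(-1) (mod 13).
8^(-1) ≡ 5 (mod 13). Verification: 8 × 5 = 40 ≡ 1 (mod 13)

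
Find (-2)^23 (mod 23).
Using Fermat: (-2)^{22} ≡ 1 (mod 23). 23 ≡ 1 (mod 22). So (-2)^{23} ≡ (-2)^{1} ≡ 21 (mod 23)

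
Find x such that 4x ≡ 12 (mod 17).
3

Since gcd(4, 17) = 1 divides 12, a solution exists.
Multiply both sides by the inverse of 4 mod 17:
  4^(-1) mod 17 = 13
  x ≡ 13 × 12 ≡ 156 ≡ 3 (mod 17)
Verification: 4 × 3 = 12 = 0 × 17 + 12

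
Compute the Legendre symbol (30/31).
(30/31) = 30^{15} mod 31 = -1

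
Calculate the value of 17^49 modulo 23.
Using Fermat: 17^{22} ≡ 1 (mod 23). 49 ≡ 5 (mod 22). So 17^{49} ≡ 17^{5} ≡ 21 (mod 23)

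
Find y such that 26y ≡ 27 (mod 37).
11

Since gcd(26, 37) = 1 divides 27, a solution exists.
Multiply both sides by the inverse of 26 mod 37:
  26^(-1) mod 37 = 10
  x ≡ 10 × 27 ≡ 270 ≡ 11 (mod 37)
Verification: 26 × 11 = 286 = 7 × 37 + 27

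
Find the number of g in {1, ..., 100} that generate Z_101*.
Number of primitive roots mod 101 = φ(100) = 40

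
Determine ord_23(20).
Powers of 20 mod 23: 20^1≡20, 20^2≡9, 20^3≡19, 20^4≡12, 20^5≡10, 20^6≡16, 20^7≡21, 20^8≡6, 20^9≡5, 20^10≡8, 20^11≡22, 20^12≡3, 20^13≡14, 20^14≡4, 20^15≡11, 20^16≡13, 20^17≡7, 20^18≡2, 20^19≡17, 20^20≡18, 20^21≡15, 20^22≡1. Order = 22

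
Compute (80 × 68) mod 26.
6

(80 × 68) = 5440
5440 mod 26 = 6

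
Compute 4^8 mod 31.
8 = 8 (binary 1000). Repeated squaring mod 31: 4^1 ≡ 4; 4^2 ≡ 4² = 16 ≡ 16; 4^4 ≡ 16² = 256 ≡ 8; 4^8 ≡ 8² = 64 ≡ 2. So 4^8 ≡ 2 (mod 31).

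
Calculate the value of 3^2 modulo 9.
2 = 2 (binary 10). Repeated squaring mod 9: 3^1 ≡ 3; 3^2 ≡ 3² = 9 ≡ 0. So 3^2 ≡ 0 (mod 9).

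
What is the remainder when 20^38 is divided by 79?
Using repeated squaring. 38 = 32 + 4 + 2 (binary 100110). Repeated squaring mod 79: 20^1 ≡ 20; 20^2 ≡ 20² = 400 ≡ 5; 20^4 ≡ 5² = 25 ≡ 25; 20^8 ≡ 25² = 625 ≡ 72; 20^16 ≡ 72² = 5184 ≡ 49; 20^32 ≡ 49² = 2401 ≡ 31. Multiply: 20^38 = 20^32 × 20^4 × 20^2 ≡ 31 × 25 × 5 (mod 79): 31 × 25 = 775 ≡ 64; 64 × 5 = 320 ≡ 4. So 20^38 ≡ 4 (mod 79).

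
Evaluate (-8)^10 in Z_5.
(-8) ≡ 2 (mod 5). 10 = 8 + 2 (binary 1010). Repeated squaring mod 5: 2^1 ≡ 2; 2^2 ≡ 2² = 4 ≡ 4; 2^4 ≡ 4² = 16 ≡ 1; 2^8 ≡ 1² = 1 ≡ 1. Multiply: (-8)^10 ≡ 2^8 × 2^2 ≡ 1 × 4 (mod 5): 1 × 4 = 4 ≡ 4. So (-8)^10 ≡ 4 (mod 5).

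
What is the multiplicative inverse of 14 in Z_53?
19

Using Extended Euclidean Algorithm:
gcd(14, 53) = 1
Bezout coefficients: 14 × 19 + 53 × -5 = 1
So 14 × 19 ≡ 1 (mod 53)
The inverse is 19 mod 53 = 19
Verification: 14 × 19 = 266 = 5 × 53 + 1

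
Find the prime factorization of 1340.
2^2 × 5 × 67

Divide by primes starting from smallest:
1340 ÷ 2 = 670
670 ÷ 2 = 335
335 ÷ 5 = 67
67 ÷ 67 = 1

1340 = 2^2 × 5 × 67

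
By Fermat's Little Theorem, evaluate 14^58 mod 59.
By Fermat's Little Theorem, 14^{58} ≡ 1 (mod 59) since 59 is prime and gcd(14, 59) = 1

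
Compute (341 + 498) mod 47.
40

(341 + 498) = 839
839 mod 47 = 40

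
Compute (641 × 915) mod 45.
30

(641 × 915) = 586515
586515 mod 45 = 30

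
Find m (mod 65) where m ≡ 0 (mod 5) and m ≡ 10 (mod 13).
M = 5 × 13 = 65. M₁ = 13, y₁ ≡ 2 (mod 5). M₂ = 5, y₂ ≡ 8 (mod 13). m = 0×13×2 + 10×5×8 ≡ 10 (mod 65)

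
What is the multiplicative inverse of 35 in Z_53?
50

Using Extended Euclidean Algorithm:
gcd(35, 53) = 1
Bezout coefficients: 35 × -3 + 53 × 2 = 1
So 35 × -3 ≡ 1 (mod 53)
The inverse is -3 mod 53 = 50
Verification: 35 × 50 = 1750 = 33 × 53 + 1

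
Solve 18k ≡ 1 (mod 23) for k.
9

Using Extended Euclidean Algorithm:
gcd(18, 23) = 1
Bezout coefficients: 18 × 9 + 23 × -7 = 1
So 18 × 9 ≡ 1 (mod 23)
The inverse is 9 mod 23 = 9
Verification: 18 × 9 = 162 = 7 × 23 + 1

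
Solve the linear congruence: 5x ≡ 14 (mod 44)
38

Since gcd(5, 44) = 1 divides 14, a solution exists.
Multiply both sides by the inverse of 5 mod 44:
  5^(-1) mod 44 = 9
  x ≡ 9 × 14 ≡ 126 ≡ 38 (mod 44)
Verification: 5 × 38 = 190 = 4 × 44 + 14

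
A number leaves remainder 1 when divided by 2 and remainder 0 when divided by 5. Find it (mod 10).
M = 2 × 5 = 10. M₁ = 5, y₁ ≡ 1 (mod 2). M₂ = 2, y₂ ≡ 3 (mod 5). y = 1×5×1 + 0×2×3 ≡ 5 (mod 10)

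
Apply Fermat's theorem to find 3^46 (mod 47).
By Fermat's Little Theorem, 3^{46} ≡ 1 (mod 47) since 47 is prime and gcd(3, 47) = 1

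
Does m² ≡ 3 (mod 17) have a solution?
By Euler's criterion: 3^{8} ≡ 16 (mod 17). Since this equals -1 (≡ 16), 3 is not a QR.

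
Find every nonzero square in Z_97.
QRs mod 97: {1, 2, 3, 4, 6, 8, 9, 11, 12, 16, 18, 22, 24, 25, 27, 31, 32, 33, 35, 36, 43, 44, 47, 48, 49, 50, 53, 54, 61, 62, 64, 65, 66, 70, 72, 73, 75, 79, 81, 85, 86, 88, 89, 91, 93, 94, 95, 96}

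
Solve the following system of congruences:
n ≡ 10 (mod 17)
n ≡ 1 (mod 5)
61

Using the Chinese Remainder Theorem:
M = product of moduli = 85
For equation 1: M_1 = 5, 5 ≡ 5 (mod 17), inverse of 5 mod 17 is 7 (check: 5 × 7 = 35 ≡ 1 (mod 17))
For equation 2: M_2 = 17, 17 ≡ 2 (mod 5), inverse of 17 mod 5 is 3 (check: 2 × 3 = 6 ≡ 1 (mod 5))
Combine: n ≡ Σ r_i×M_i×(M_i⁻¹ mod m_i) = 10×5×7 + 1×17×3 = 350 + 51 = 401
401 mod 85 = 61
n ≡ 61 (mod 85)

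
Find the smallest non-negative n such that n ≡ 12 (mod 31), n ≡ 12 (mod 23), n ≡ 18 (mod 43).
9994

Using the Chinese Remainder Theorem:
M = product of moduli = 30659
For equation 1: M_1 = 989, 989 ≡ 28 (mod 31), inverse of 989 mod 31 is 10 (check: 28 × 10 = 280 ≡ 1 (mod 31))
For equation 2: M_2 = 1333, 1333 ≡ 22 (mod 23), inverse of 1333 mod 23 is 22 (check: 22 × 22 = 484 ≡ 1 (mod 23))
For equation 3: M_3 = 713, 713 ≡ 25 (mod 43), inverse of 713 mod 43 is 31 (check: 25 × 31 = 775 ≡ 1 (mod 43))
Combine: n ≡ Σ r_i×M_i×(M_i⁻¹ mod m_i) = 12×989×10 + 12×1333×22 + 18×713×31 = 118680 + 351912 + 397854 = 868446
868446 mod 30659 = 9994
n ≡ 9994 (mod 30659)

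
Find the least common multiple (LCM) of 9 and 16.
144

First find GCD(9, 16) using the Euclidean algorithm:
9 = 0 × 16 + 9
16 = 1 × 9 + 7
9 = 1 × 7 + 2
7 = 3 × 2 + 1
2 = 2 × 1 + 0
GCD(9, 16) = 1

LCM formula: LCM(a, b) = (a × b) / GCD(a, b)
LCM(9, 16) = (9 × 16) / 1
LCM(9, 16) = 144 / 1
LCM(9, 16) = 144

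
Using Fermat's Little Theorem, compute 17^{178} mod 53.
15

By Fermat's Little Theorem, a^(p-1) ≡ 1 (mod p) for prime p and gcd(a, p) = 1
Here p = 53, so 17^52 ≡ 1 (mod 53)
We can reduce the exponent: 178 mod 52 = 22
So 17^178 ≡ 17^22 (mod 53)
Computing: 17^22 mod 53 = 15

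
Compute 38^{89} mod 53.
4

Using successive squaring:
Binary expansion of 89: 1011001
Powers of 38 mod 53 (each is the square of the previous):
  38^1 ≡ 38 (mod 53)
  38^2 ≡ 38² = 1444 ≡ 13 (mod 53)
  38^4 ≡ 13² = 169 ≡ 10 (mod 53)
  38^8 ≡ 10² = 100 ≡ 47 (mod 53)
  38^16 ≡ 47² = 2209 ≡ 36 (mod 53)
  38^32 ≡ 36² = 1296 ≡ 24 (mod 53)
  38^64 ≡ 24² = 576 ≡ 46 (mod 53)
89 = 64 + 16 + 8 + 1, so 38^89 = 38^64 × 38^16 × 38^8 × 38^1 ≡ 46 × 36 × 47 × 38 (mod 53)
Multiplying step by step:
  46 × 36 = 1656 ≡ 13 (mod 53)
  13 × 47 = 611 ≡ 28 (mod 53)
  28 × 38 = 1064 ≡ 4 (mod 53)
Result: 38^89 ≡ 4 (mod 53)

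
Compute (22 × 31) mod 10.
2

(22 × 31) = 682
682 mod 10 = 2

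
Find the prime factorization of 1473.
3 × 491

Divide by primes starting from smallest:
1473 ÷ 3 = 491
491 ÷ 491 = 1

1473 = 3 × 491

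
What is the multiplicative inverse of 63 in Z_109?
45

Using Extended Euclidean Algorithm:
gcd(63, 109) = 1
Bezout coefficients: 63 × 45 + 109 × -26 = 1
So 63 × 45 ≡ 1 (mod 109)
The inverse is 45 mod 109 = 45
Verification: 63 × 45 = 2835 = 26 × 109 + 1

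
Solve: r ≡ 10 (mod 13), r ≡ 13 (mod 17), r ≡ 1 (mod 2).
M = 13 × 17 × 2 = 442. M₁ = 34, y₁ ≡ 5 (mod 13). M₂ = 26, y₂ ≡ 2 (mod 17). M₃ = 221, y₃ ≡ 1 (mod 2). r = 10×34×5 + 13×26×2 + 1×221×1 ≡ 387 (mod 442)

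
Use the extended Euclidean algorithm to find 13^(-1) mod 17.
Extended GCD: 13(4) + 17(-3) = 1. So 13^(-1) ≡ 4 ≡ 4 (mod 17). Verify: 13 × 4 = 52 ≡ 1 (mod 17)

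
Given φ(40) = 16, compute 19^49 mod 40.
By Euler: 19^{16} ≡ 1 (mod 40) since gcd(19, 40) = 1. 49 = 3×16 + 1. So 19^{49} ≡ 19^{1} ≡ 19 (mod 40)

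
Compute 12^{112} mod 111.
90

Using successive squaring:
Binary expansion of 112: 1110000
Powers of 12 mod 111 (each is the square of the previous):
  12^1 ≡ 12 (mod 111)
  12^2 ≡ 12² = 144 ≡ 33 (mod 111)
  12^4 ≡ 33² = 1089 ≡ 90 (mod 111)
  12^8 ≡ 90² = 8100 ≡ 108 (mod 111)
  12^16 ≡ 108² = 11664 ≡ 9 (mod 111)
  12^32 ≡ 9² = 81 ≡ 81 (mod 111)
  12^64 ≡ 81² = 6561 ≡ 12 (mod 111)
112 = 64 + 32 + 16, so 12^112 = 12^64 × 12^32 × 12^16 ≡ 12 × 81 × 9 (mod 111)
Multiplying step by step:
  12 × 81 = 972 ≡ 84 (mod 111)
  84 × 9 = 756 ≡ 90 (mod 111)
Result: 12^112 ≡ 90 (mod 111)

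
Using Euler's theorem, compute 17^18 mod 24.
By Euler: 17^{8} ≡ 1 (mod 24) since gcd(17, 24) = 1. 18 = 2×8 + 2. So 17^{18} ≡ 17^{2} ≡ 1 (mod 24)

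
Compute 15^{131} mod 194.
41

Using successive squaring:
Binary expansion of 131: 10000011
Powers of 15 mod 194 (each is the square of the previous):
  15^1 ≡ 15 (mod 194)
  15^2 ≡ 15² = 225 ≡ 31 (mod 194)
  15^4 ≡ 31² = 961 ≡ 185 (mod 194)
  15^8 ≡ 185² = 34225 ≡ 81 (mod 194)
  15^16 ≡ 81² = 6561 ≡ 159 (mod 194)
  15^32 ≡ 159² = 25281 ≡ 61 (mod 194)
  15^64 ≡ 61² = 3721 ≡ 35 (mod 194)
  15^128 ≡ 35² = 1225 ≡ 61 (mod 194)
131 = 128 + 2 + 1, so 15^131 = 15^128 × 15^2 × 15^1 ≡ 61 × 31 × 15 (mod 194)
Multiplying step by step:
  61 × 31 = 1891 ≡ 145 (mod 194)
  145 × 15 = 2175 ≡ 41 (mod 194)
Result: 15^131 ≡ 41 (mod 194)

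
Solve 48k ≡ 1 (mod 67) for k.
7

Using Extended Euclidean Algorithm:
gcd(48, 67) = 1
Bezout coefficients: 48 × 7 + 67 × -5 = 1
So 48 × 7 ≡ 1 (mod 67)
The inverse is 7 mod 67 = 7
Verification: 48 × 7 = 336 = 5 × 67 + 1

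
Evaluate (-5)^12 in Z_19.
Using repeated squaring. (-5) ≡ 14 (mod 19). 12 = 8 + 4 (binary 1100). Repeated squaring mod 19: 14^1 ≡ 14; 14^2 ≡ 14² = 196 ≡ 6; 14^4 ≡ 6² = 36 ≡ 17; 14^8 ≡ 17² = 289 ≡ 4. Multiply: (-5)^12 ≡ 14^8 × 14^4 ≡ 4 × 17 (mod 19): 4 × 17 = 68 ≡ 11. So (-5)^12 ≡ 11 (mod 19).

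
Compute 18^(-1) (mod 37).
35

Using Extended Euclidean Algorithm:
gcd(18, 37) = 1
Bezout coefficients: 18 × -2 + 37 × 1 = 1
So 18 × -2 ≡ 1 (mod 37)
The inverse is -2 mod 37 = 35
Verification: 18 × 35 = 630 = 17 × 37 + 1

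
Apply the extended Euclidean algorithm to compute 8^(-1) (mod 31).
Extended GCD: 8(4) + 31(-1) = 1. So 8^(-1) ≡ 4 ≡ 4 (mod 31). Verify: 8 × 4 = 32 ≡ 1 (mod 31)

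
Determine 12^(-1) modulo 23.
12^(-1) ≡ 2 (mod 23). Verification: 12 × 2 = 24 ≡ 1 (mod 23)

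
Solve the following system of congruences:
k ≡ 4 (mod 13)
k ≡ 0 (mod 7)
56

Using the Chinese Remainder Theorem:
M = product of moduli = 91
For equation 1: M_1 = 7, 7 ≡ 7 (mod 13), inverse of 7 mod 13 is 2 (check: 7 × 2 = 14 ≡ 1 (mod 13))
For equation 2: M_2 = 13, 13 ≡ 6 (mod 7), inverse of 13 mod 7 is 6 (check: 6 × 6 = 36 ≡ 1 (mod 7))
Combine: k ≡ Σ r_i×M_i×(M_i⁻¹ mod m_i) = 4×7×2 + 0×13×6 = 56 + 0 = 56
56 mod 91 = 56
k ≡ 56 (mod 91)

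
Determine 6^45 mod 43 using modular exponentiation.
Using Fermat: 6^{42} ≡ 1 (mod 43). 45 ≡ 3 (mod 42). So 6^{45} ≡ 6^{3} ≡ 1 (mod 43)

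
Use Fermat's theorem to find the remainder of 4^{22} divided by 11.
5

By Fermat's Little Theorem, a^(p-1) ≡ 1 (mod p) for prime p and gcd(a, p) = 1
Here p = 11, so 4^10 ≡ 1 (mod 11)
We can reduce the exponent: 22 mod 10 = 2
So 4^22 ≡ 4^2 (mod 11)
Computing: 4^2 mod 11 = 5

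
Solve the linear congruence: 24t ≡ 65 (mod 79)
6

Since gcd(24, 79) = 1 divides 65, a solution exists.
Multiply both sides by the inverse of 24 mod 79:
  24^(-1) mod 79 = 56
  x ≡ 56 × 65 ≡ 3640 ≡ 6 (mod 79)
Verification: 24 × 6 = 144 = 1 × 79 + 65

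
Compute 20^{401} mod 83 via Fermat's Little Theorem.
39

By Fermat's Little Theorem, a^(p-1) ≡ 1 (mod p) for prime p and gcd(a, p) = 1
Here p = 83, so 20^82 ≡ 1 (mod 83)
We can reduce the exponent: 401 mod 82 = 73
So 20^401 ≡ 20^73 (mod 83)
Computing: 20^73 mod 83 = 39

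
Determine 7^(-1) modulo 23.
7^(-1) ≡ 10 (mod 23). Verification: 7 × 10 = 70 ≡ 1 (mod 23)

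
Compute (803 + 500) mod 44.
27

(803 + 500) = 1303
1303 mod 44 = 27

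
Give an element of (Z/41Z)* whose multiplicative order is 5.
10 has order 5 mod 41 since 10^{5} ≡ 1 (mod 41) and no smaller power works.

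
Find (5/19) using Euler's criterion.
(5/19) = 5^{9} mod 19 = 1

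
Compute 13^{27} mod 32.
21

Using successive squaring:
Binary expansion of 27: 11011
Powers of 13 mod 32 (each is the square of the previous):
  13^1 ≡ 13 (mod 32)
  13^2 ≡ 13² = 169 ≡ 9 (mod 32)
  13^4 ≡ 9² = 81 ≡ 17 (mod 32)
  13^8 ≡ 17² = 289 ≡ 1 (mod 32)
  13^16 ≡ 1² = 1 ≡ 1 (mod 32)
27 = 16 + 8 + 2 + 1, so 13^27 = 13^16 × 13^8 × 13^2 × 13^1 ≡ 1 × 1 × 9 × 13 (mod 32)
Multiplying step by step:
  1 × 1 = 1 ≡ 1 (mod 32)
  1 × 9 = 9 ≡ 9 (mod 32)
  9 × 13 = 117 ≡ 21 (mod 32)
Result: 13^27 ≡ 21 (mod 32)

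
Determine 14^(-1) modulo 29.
14^(-1) ≡ 27 (mod 29). Verification: 14 × 27 = 378 ≡ 1 (mod 29)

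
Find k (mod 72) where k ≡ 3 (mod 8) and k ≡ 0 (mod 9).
M = 8 × 9 = 72. M₁ = 9, y₁ ≡ 1 (mod 8). M₂ = 8, y₂ ≡ 8 (mod 9). k = 3×9×1 + 0×8×8 ≡ 27 (mod 72)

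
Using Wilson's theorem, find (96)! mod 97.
By Wilson's theorem, (96)! ≡ -1 ≡ 96 (mod 97)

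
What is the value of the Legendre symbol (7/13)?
(7/13) = 7^{6} mod 13 = -1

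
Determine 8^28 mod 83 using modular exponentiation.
Using repeated squaring. 28 = 16 + 8 + 4 (binary 11100). Repeated squaring mod 83: 8^1 ≡ 8; 8^2 ≡ 8² = 64 ≡ 64; 8^4 ≡ 64² = 4096 ≡ 29; 8^8 ≡ 29² = 841 ≡ 11; 8^16 ≡ 11² = 121 ≡ 38. Multiply: 8^28 = 8^16 × 8^8 × 8^4 ≡ 38 × 11 × 29 (mod 83): 38 × 11 = 418 ≡ 3; 3 × 29 = 87 ≡ 4. So 8^28 ≡ 4 (mod 83).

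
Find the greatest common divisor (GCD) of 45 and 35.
5

Using the Euclidean algorithm:
45 = 1 × 35 + 10
35 = 3 × 10 + 5
10 = 2 × 5 + 0

GCD(45, 35) = 5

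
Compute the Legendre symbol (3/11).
(3/11) = 3^{5} mod 11 = 1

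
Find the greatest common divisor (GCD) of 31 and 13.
1

Using the Euclidean algorithm:
31 = 2 × 13 + 5
13 = 2 × 5 + 3
5 = 1 × 3 + 2
3 = 1 × 2 + 1
2 = 2 × 1 + 0

GCD(31, 13) = 1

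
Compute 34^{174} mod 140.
36

Using successive squaring:
Binary expansion of 174: 10101110
Powers of 34 mod 140 (each is the square of the previous):
  34^1 ≡ 34 (mod 140)
  34^2 ≡ 34² = 1156 ≡ 36 (mod 140)
  34^4 ≡ 36² = 1296 ≡ 36 (mod 140)
  34^8 ≡ 36² = 1296 ≡ 36 (mod 140)
  34^16 ≡ 36² = 1296 ≡ 36 (mod 140)
  34^32 ≡ 36² = 1296 ≡ 36 (mod 140)
  34^64 ≡ 36² = 1296 ≡ 36 (mod 140)
  34^128 ≡ 36² = 1296 ≡ 36 (mod 140)
174 = 128 + 32 + 8 + 4 + 2, so 34^174 = 34^128 × 34^32 × 34^8 × 34^4 × 34^2 ≡ 36 × 36 × 36 × 36 × 36 (mod 140)
Multiplying step by step:
  36 × 36 = 1296 ≡ 36 (mod 140)
  36 × 36 = 1296 ≡ 36 (mod 140)
  36 × 36 = 1296 ≡ 36 (mod 140)
  36 × 36 = 1296 ≡ 36 (mod 140)
Result: 34^174 ≡ 36 (mod 140)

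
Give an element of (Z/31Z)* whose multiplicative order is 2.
30 has order 2 mod 31 since 30^{2} ≡ 1 (mod 31) and no smaller power works.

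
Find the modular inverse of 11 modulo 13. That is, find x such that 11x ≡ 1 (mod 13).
6

Using Extended Euclidean Algorithm:
gcd(11, 13) = 1
Bezout coefficients: 11 × 6 + 13 × -5 = 1
So 11 × 6 ≡ 1 (mod 13)
The inverse is 6 mod 13 = 6
Verification: 11 × 6 = 66 = 5 × 13 + 1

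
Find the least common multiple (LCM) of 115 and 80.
1840

First find GCD(115, 80) using the Euclidean algorithm:
115 = 1 × 80 + 35
80 = 2 × 35 + 10
35 = 3 × 10 + 5
10 = 2 × 5 + 0
GCD(115, 80) = 5

LCM formula: LCM(a, b) = (a × b) / GCD(a, b)
LCM(115, 80) = (115 × 80) / 5
LCM(115, 80) = 9200 / 5
LCM(115, 80) = 1840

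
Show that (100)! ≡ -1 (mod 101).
(100)! mod 101 = 100. Since this equals -1 (mod 101), Wilson confirms 101 is prime.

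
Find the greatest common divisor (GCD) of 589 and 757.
1

Using the Euclidean algorithm:
589 = 0 × 757 + 589
757 = 1 × 589 + 168
589 = 3 × 168 + 85
168 = 1 × 85 + 83
85 = 1 × 83 + 2
83 = 41 × 2 + 1
2 = 2 × 1 + 0

GCD(589, 757) = 1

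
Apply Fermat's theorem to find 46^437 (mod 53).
By Fermat: 46^{52} ≡ 1 (mod 53). 437 = 8×52 + 21. So 46^{437} ≡ 46^{21} ≡ 44 (mod 53)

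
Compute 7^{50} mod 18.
13

Using successive squaring:
Binary expansion of 50: 110010
Powers of 7 mod 18 (each is the square of the previous):
  7^1 ≡ 7 (mod 18)
  7^2 ≡ 7² = 49 ≡ 13 (mod 18)
  7^4 ≡ 13² = 169 ≡ 7 (mod 18)
  7^8 ≡ 7² = 49 ≡ 13 (mod 18)
  7^16 ≡ 13² = 169 ≡ 7 (mod 18)
  7^32 ≡ 7² = 49 ≡ 13 (mod 18)
50 = 32 + 16 + 2, so 7^50 = 7^32 × 7^16 × 7^2 ≡ 13 × 7 × 13 (mod 18)
Multiplying step by step:
  13 × 7 = 91 ≡ 1 (mod 18)
  1 × 13 = 13 ≡ 13 (mod 18)
Result: 7^50 ≡ 13 (mod 18)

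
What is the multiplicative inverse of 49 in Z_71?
29

Using Extended Euclidean Algorithm:
gcd(49, 71) = 1
Bezout coefficients: 49 × 29 + 71 × -20 = 1
So 49 × 29 ≡ 1 (mod 71)
The inverse is 29 mod 71 = 29
Verification: 49 × 29 = 1421 = 20 × 71 + 1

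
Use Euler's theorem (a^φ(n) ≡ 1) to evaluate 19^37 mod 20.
By Euler: 19^{8} ≡ 1 (mod 20) since gcd(19, 20) = 1. 37 = 4×8 + 5. So 19^{37} ≡ 19^{5} ≡ 19 (mod 20)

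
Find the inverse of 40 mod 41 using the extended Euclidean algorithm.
Extended GCD: 40(-1) + 41(1) = 1. So 40^(-1) ≡ 40 ≡ 40 (mod 41). Verify: 40 × 40 = 1600 ≡ 1 (mod 41)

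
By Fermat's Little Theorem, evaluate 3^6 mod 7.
By Fermat's Little Theorem, 3^{6} ≡ 1 (mod 7) since 7 is prime and gcd(3, 7) = 1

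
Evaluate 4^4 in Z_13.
4 = 4 (binary 100). Repeated squaring mod 13: 4^1 ≡ 4; 4^2 ≡ 4² = 16 ≡ 3; 4^4 ≡ 3² = 9 ≡ 9. So 4^4 ≡ 9 (mod 13).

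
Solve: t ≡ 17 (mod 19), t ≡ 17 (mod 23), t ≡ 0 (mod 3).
M = 19 × 23 × 3 = 1311. M₁ = 69, y₁ ≡ 8 (mod 19). M₂ = 57, y₂ ≡ 21 (mod 23). M₃ = 437, y₃ ≡ 2 (mod 3). t = 17×69×8 + 17×57×21 + 0×437×2 ≡ 891 (mod 1311)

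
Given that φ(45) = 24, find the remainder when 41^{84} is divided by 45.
By Euler: 41^{24} ≡ 1 (mod 45) since gcd(41, 45) = 1. 84 = 3×24 + 12. So 41^{84} ≡ 41^{12} ≡ 1 (mod 45)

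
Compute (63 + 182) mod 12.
5

(63 + 182) = 245
245 mod 12 = 5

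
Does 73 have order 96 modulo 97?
p - 1 = 96 has prime divisors 2, 3. Check 73^(96/q) mod 97 for each: 73^(96/2) = 73^48 ≡ 1, 73^(96/3) = 73^32 ≡ 35 (mod 97). Since 73^48 ≡ 1 (mod 97), the order of 73 divides 48 (in fact the order is 24) ≠ 96, so it is not a primitive root.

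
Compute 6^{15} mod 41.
3

Using successive squaring:
Binary expansion of 15: 1111
Powers of 6 mod 41 (each is the square of the previous):
  6^1 ≡ 6 (mod 41)
  6^2 ≡ 6² = 36 ≡ 36 (mod 41)
  6^4 ≡ 36² = 1296 ≡ 25 (mod 41)
  6^8 ≡ 25² = 625 ≡ 10 (mod 41)
15 = 8 + 4 + 2 + 1, so 6^15 = 6^8 × 6^4 × 6^2 × 6^1 ≡ 10 × 25 × 36 × 6 (mod 41)
Multiplying step by step:
  10 × 25 = 250 ≡ 4 (mod 41)
  4 × 36 = 144 ≡ 21 (mod 41)
  21 × 6 = 126 ≡ 3 (mod 41)
Result: 6^15 ≡ 3 (mod 41)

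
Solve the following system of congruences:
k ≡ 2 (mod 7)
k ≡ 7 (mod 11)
51

Using the Chinese Remainder Theorem:
M = product of moduli = 77
For equation 1: M_1 = 11, 11 ≡ 4 (mod 7), inverse of 11 mod 7 is 2 (check: 4 × 2 = 8 ≡ 1 (mod 7))
For equation 2: M_2 = 7, 7 ≡ 7 (mod 11), inverse of 7 mod 11 is 8 (check: 7 × 8 = 56 ≡ 1 (mod 11))
Combine: k ≡ Σ r_i×M_i×(M_i⁻¹ mod m_i) = 2×11×2 + 7×7×8 = 44 + 392 = 436
436 mod 77 = 51
k ≡ 51 (mod 77)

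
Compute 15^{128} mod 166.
75

Using successive squaring:
Binary expansion of 128: 10000000
Powers of 15 mod 166 (each is the square of the previous):
  15^1 ≡ 15 (mod 166)
  15^2 ≡ 15² = 225 ≡ 59 (mod 166)
  15^4 ≡ 59² = 3481 ≡ 161 (mod 166)
  15^8 ≡ 161² = 25921 ≡ 25 (mod 166)
  15^16 ≡ 25² = 625 ≡ 127 (mod 166)
  15^32 ≡ 127² = 16129 ≡ 27 (mod 166)
  15^64 ≡ 27² = 729 ≡ 65 (mod 166)
  15^128 ≡ 65² = 4225 ≡ 75 (mod 166)
128 is a power of 2, so 15^128 is the last square: ≡ 75 (mod 166)
Result: 15^128 ≡ 75 (mod 166)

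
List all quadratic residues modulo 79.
QRs mod 79: {1, 2, 4, 5, 8, 9, 10, 11, 13, 16, 18, 19, 20, 21, 22, 23, 25, 26, 31, 32, 36, 38, 40, 42, 44, 45, 46, 49, 50, 51, 52, 55, 62, 64, 65, 67, 72, 73, 76}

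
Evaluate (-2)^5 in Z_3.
(-2) ≡ 1 (mod 3). 5 = 4 + 1 (binary 101). Repeated squaring mod 3: 1^1 ≡ 1; 1^2 ≡ 1² = 1 ≡ 1; 1^4 ≡ 1² = 1 ≡ 1. Multiply: (-2)^5 ≡ 1^4 × 1^1 ≡ 1 × 1 (mod 3): 1 × 1 = 1 ≡ 1. So (-2)^5 ≡ 1 (mod 3).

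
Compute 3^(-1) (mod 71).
24

Using Extended Euclidean Algorithm:
gcd(3, 71) = 1
Bezout coefficients: 3 × 24 + 71 × -1 = 1
So 3 × 24 ≡ 1 (mod 71)
The inverse is 24 mod 71 = 24
Verification: 3 × 24 = 72 = 1 × 71 + 1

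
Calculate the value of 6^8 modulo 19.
8 = 8 (binary 1000). Repeated squaring mod 19: 6^1 ≡ 6; 6^2 ≡ 6² = 36 ≡ 17; 6^4 ≡ 17² = 289 ≡ 4; 6^8 ≡ 4² = 16 ≡ 16. So 6^8 ≡ 16 (mod 19).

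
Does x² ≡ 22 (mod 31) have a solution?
By Euler's criterion: 22^{15} ≡ 30 (mod 31). Since this equals -1 (≡ 30), 22 is not a QR.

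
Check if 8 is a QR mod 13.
By Euler's criterion: 8^{6} ≡ 12 (mod 13). Since this equals -1 (≡ 12), 8 is not a QR.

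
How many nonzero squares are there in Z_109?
For prime 109, there are (p-1)/2 = (109-1)/2 = 54 quadratic residues (excluding 0).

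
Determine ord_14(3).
Powers of 3 mod 14: 3^1≡3, 3^2≡9, 3^3≡13, 3^4≡11, 3^5≡5, 3^6≡1. Order = 6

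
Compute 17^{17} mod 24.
17

Using successive squaring:
Binary expansion of 17: 10001
Powers of 17 mod 24 (each is the square of the previous):
  17^1 ≡ 17 (mod 24)
  17^2 ≡ 17² = 289 ≡ 1 (mod 24)
  17^4 ≡ 1² = 1 ≡ 1 (mod 24)
  17^8 ≡ 1² = 1 ≡ 1 (mod 24)
  17^16 ≡ 1² = 1 ≡ 1 (mod 24)
17 = 16 + 1, so 17^17 = 17^16 × 17^1 ≡ 1 × 17 (mod 24)
Multiplying step by step:
  1 × 17 = 17 ≡ 17 (mod 24)
Result: 17^17 ≡ 17 (mod 24)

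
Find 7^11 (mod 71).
Using repeated squaring. 11 = 8 + 2 + 1 (binary 1011). Repeated squaring mod 71: 7^1 ≡ 7; 7^2 ≡ 7² = 49 ≡ 49; 7^4 ≡ 49² = 2401 ≡ 58; 7^8 ≡ 58² = 3364 ≡ 27. Multiply: 7^11 = 7^8 × 7^2 × 7^1 ≡ 27 × 49 × 7 (mod 71): 27 × 49 = 1323 ≡ 45; 45 × 7 = 315 ≡ 31. So 7^11 ≡ 31 (mod 71).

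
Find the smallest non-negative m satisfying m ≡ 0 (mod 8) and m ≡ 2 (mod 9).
M = 8 × 9 = 72. M₁ = 9, y₁ ≡ 1 (mod 8). M₂ = 8, y₂ ≡ 8 (mod 9). m = 0×9×1 + 2×8×8 ≡ 56 (mod 72)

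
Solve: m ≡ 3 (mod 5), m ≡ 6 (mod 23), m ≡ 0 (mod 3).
M = 5 × 23 × 3 = 345. M₁ = 69, y₁ ≡ 4 (mod 5). M₂ = 15, y₂ ≡ 20 (mod 23). M₃ = 115, y₃ ≡ 1 (mod 3). m = 3×69×4 + 6×15×20 + 0×115×1 ≡ 213 (mod 345)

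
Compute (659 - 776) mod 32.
11

(659 - 776) = -117
-117 mod 32 = 11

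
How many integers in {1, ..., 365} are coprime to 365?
288

Prime factorization: 365 = 5 × 73
Using the formula φ(n) = n × Π(1 - 1/p) for each prime factor p:
φ(365) = 365 × (1 - 1/5) × (1 - 1/73)
φ(365) = 288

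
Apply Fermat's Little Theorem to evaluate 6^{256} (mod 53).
42

By Fermat's Little Theorem, a^(p-1) ≡ 1 (mod p) for prime p and gcd(a, p) = 1
Here p = 53, so 6^52 ≡ 1 (mod 53)
We can reduce the exponent: 256 mod 52 = 48
So 6^256 ≡ 6^48 (mod 53)
Computing: 6^48 mod 53 = 42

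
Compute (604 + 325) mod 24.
17

(604 + 325) = 929
929 mod 24 = 17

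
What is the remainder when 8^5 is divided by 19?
5 = 4 + 1 (binary 101). Repeated squaring mod 19: 8^1 ≡ 8; 8^2 ≡ 8² = 64 ≡ 7; 8^4 ≡ 7² = 49 ≡ 11. Multiply: 8^5 = 8^4 × 8^1 ≡ 11 × 8 (mod 19): 11 × 8 = 88 ≡ 12. So 8^5 ≡ 12 (mod 19).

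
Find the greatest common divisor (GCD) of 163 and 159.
1

Using the Euclidean algorithm:
163 = 1 × 159 + 4
159 = 39 × 4 + 3
4 = 1 × 3 + 1
3 = 3 × 1 + 0

GCD(163, 159) = 1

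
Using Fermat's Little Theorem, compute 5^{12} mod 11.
3

By Fermat's Little Theorem, a^(p-1) ≡ 1 (mod p) for prime p and gcd(a, p) = 1
Here p = 11, so 5^10 ≡ 1 (mod 11)
We can reduce the exponent: 12 mod 10 = 2
So 5^12 ≡ 5^2 (mod 11)
Computing: 5^2 mod 11 = 3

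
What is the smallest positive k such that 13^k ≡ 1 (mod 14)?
Powers of 13 mod 14: 13^1≡13, 13^2≡1. Order = 2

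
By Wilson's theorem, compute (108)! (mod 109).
By Wilson's theorem, (108)! ≡ -1 ≡ 108 (mod 109)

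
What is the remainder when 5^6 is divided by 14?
6 = 4 + 2 (binary 110). Repeated squaring mod 14: 5^1 ≡ 5; 5^2 ≡ 5² = 25 ≡ 11; 5^4 ≡ 11² = 121 ≡ 9. Multiply: 5^6 = 5^4 × 5^2 ≡ 9 × 11 (mod 14): 9 × 11 = 99 ≡ 1. So 5^6 ≡ 1 (mod 14).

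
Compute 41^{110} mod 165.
1

Using successive squaring:
Binary expansion of 110: 1101110
Powers of 41 mod 165 (each is the square of the previous):
  41^1 ≡ 41 (mod 165)
  41^2 ≡ 41² = 1681 ≡ 31 (mod 165)
  41^4 ≡ 31² = 961 ≡ 136 (mod 165)
  41^8 ≡ 136² = 18496 ≡ 16 (mod 165)
  41^16 ≡ 16² = 256 ≡ 91 (mod 165)
  41^32 ≡ 91² = 8281 ≡ 31 (mod 165)
  41^64 ≡ 31² = 961 ≡ 136 (mod 165)
110 = 64 + 32 + 8 + 4 + 2, so 41^110 = 41^64 × 41^32 × 41^8 × 41^4 × 41^2 ≡ 136 × 31 × 16 × 136 × 31 (mod 165)
Multiplying step by step:
  136 × 31 = 4216 ≡ 91 (mod 165)
  91 × 16 = 1456 ≡ 136 (mod 165)
  136 × 136 = 18496 ≡ 16 (mod 165)
  16 × 31 = 496 ≡ 1 (mod 165)
Result: 41^110 ≡ 1 (mod 165)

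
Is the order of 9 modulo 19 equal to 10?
No, the actual order is 9, not 10.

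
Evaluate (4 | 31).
(4/31) = 4^{15} mod 31 = 1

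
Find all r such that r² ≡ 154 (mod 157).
The square roots of 154 mod 157 are 132 and 25. Verify: 132² = 17424 ≡ 154 (mod 157)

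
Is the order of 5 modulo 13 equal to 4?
Yes, ord_13(5) = 4.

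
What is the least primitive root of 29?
2

A primitive root g modulo p has order p-1 = 28
Prime divisors of 28: [2, 7]
g is a primitive root iff g^(28/q) ≢ 1 (mod 29) for each prime divisor q
Testing small values:
  g = 2: 2^14 ≡ 28, 2^4 ≡ 16 (mod 29) → none is 1, primitive root!
The smallest primitive root is 2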